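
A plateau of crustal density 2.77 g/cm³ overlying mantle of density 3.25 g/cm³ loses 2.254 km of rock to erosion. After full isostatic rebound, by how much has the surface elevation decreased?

Rebound u = e ρ_c/ρ_m = 2.254 km × 2.77/3.25 = 1.921 km.
Net surface drop = e − u = 2.254 km − 1.921 km = e (ρ_m − ρ_c)/ρ_m = 0.333 km.

0.333 km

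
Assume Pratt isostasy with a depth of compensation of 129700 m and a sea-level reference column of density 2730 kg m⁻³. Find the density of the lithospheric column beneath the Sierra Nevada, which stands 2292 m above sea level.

Pratt balance: ρ_ref D = ρ (D + h).
ρ = ρ_ref D/(D + h) = 2730 × 129700 m/(129700 m + 2292 m) = 2680 kg m⁻³.

2680 kg m⁻³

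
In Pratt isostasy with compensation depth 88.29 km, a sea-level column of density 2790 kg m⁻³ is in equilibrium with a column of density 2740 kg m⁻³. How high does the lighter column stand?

ρ_ref D = ρ (D + h) → h = D (ρ_ref − ρ)/ρ.
h = 88.29 km × (2790 − 2740)/2740 = 1.61 km.

1.61 km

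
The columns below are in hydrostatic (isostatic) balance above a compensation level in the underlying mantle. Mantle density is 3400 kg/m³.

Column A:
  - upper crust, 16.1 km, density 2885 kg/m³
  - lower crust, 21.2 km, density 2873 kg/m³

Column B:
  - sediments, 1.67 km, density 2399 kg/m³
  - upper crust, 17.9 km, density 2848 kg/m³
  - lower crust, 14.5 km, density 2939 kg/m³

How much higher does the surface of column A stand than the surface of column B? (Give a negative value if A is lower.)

0.361 km

For any compensation level in the mantle, the mantle terms cancel and isostasy reduces to e = (Σt_A − Σt_B) − (Σ(ρt)_A − Σ(ρt)_B) / ρ_m.
Σt_A = 37.3 km; Σt_B = 34.07 km; Σ(ρt)_A = 107356.1; Σ(ρt)_B = 97601.03 (in km·kg/m³).
e = (37.3 − 34.07) − (107356.1 − 97601.03) / 3400 = 0.361 km.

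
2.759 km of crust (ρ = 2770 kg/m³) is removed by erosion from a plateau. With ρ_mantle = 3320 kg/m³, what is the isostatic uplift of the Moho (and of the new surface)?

Unloading: uplift u = e ρ_c/ρ_m = 2.759 km × 2770/3320 = 2.3 km.

2.3 km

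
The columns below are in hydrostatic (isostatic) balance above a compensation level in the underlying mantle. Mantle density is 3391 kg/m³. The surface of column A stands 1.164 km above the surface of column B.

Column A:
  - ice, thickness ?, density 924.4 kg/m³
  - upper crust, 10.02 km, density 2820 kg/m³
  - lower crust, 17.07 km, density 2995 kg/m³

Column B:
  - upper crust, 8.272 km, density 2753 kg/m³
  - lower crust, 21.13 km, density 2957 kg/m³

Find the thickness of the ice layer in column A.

Take the compensation level at the base of the deeper column (depth z_c below the surface of column A) and equate Σ ρ_i t_i down to z_c; mantle fills any gap and the z_c terms cancel.
Column A: x×924.4 + 10.02×2820 + 17.07×2995 + (z_c − 27.09 − x)×3391
Column B: 1.164×0 + 8.272×2753 + 21.13×2957 + (z_c − 1.164 − 29.402)×3391
The z_c×3391 term appears on both sides and cancels. Collect the known terms of each column as K = Σ(ρt)_known − 3391 × (depth of known layers): K_A = 79381.05 − 3391×27.09 = −12481.14; K_B = 85254.226 − 3391×(1.164 + 29.402) = −18395.08.
Balance: K_A − x×(3391 − 924.4) = K_B, so x = (K_A − K_B)/(3391 − 924.4) = 5913.94/2466.6 = 2.4 km.

2.4 km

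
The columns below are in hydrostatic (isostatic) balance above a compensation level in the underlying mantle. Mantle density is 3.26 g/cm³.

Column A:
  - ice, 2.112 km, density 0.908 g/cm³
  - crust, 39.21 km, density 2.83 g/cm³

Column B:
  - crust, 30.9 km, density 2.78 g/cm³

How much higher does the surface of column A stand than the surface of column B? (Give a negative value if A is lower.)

2.15 km

For any compensation level in the mantle, the mantle terms cancel and isostasy reduces to e = (Σt_A − Σt_B) − (Σ(ρt)_A − Σ(ρt)_B) / ρ_m.
Σt_A = 41.322 km; Σt_B = 30.9 km; Σ(ρt)_A = 112.881996; Σ(ρt)_B = 85.902 (in km·g/cm³).
e = (41.322 − 30.9) − (112.881996 − 85.902) / 3.26 = 2.15 km.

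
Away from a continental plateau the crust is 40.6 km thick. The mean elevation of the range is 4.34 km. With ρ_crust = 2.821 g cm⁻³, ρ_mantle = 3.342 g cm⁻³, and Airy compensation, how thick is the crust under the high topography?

Root depth r = h ρ_c / (ρ_m − ρ_c) = 4.34 km × 2.821 / 0.521 = 23.5 km.
Total thickness = T + h + r = 40.6 km + 4.34 km + 23.5 km = 68.4 km.

68.4 km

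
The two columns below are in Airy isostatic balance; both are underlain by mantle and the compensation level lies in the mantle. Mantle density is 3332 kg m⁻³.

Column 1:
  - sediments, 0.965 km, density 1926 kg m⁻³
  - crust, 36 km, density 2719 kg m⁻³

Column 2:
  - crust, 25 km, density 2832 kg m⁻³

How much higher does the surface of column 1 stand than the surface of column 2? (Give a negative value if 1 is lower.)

3.28 km

For any compensation level in the mantle, the mantle terms cancel and isostasy reduces to e = (Σt_1 − Σt_2) − (Σ(ρt)_1 − Σ(ρt)_2) / ρ_m.
Σt_1 = 36.965 km; Σt_2 = 25 km; Σ(ρt)_1 = 99742.59; Σ(ρt)_2 = 70800 (in km·kg m⁻³).
e = (36.965 − 25) − (99742.59 − 70800) / 3332 = 3.28 km.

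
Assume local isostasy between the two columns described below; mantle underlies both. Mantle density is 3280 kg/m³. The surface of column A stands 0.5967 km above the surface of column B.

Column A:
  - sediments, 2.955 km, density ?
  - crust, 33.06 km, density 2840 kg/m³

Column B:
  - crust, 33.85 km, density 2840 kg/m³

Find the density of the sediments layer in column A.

2500 kg/m³

Take the compensation level at the base of the deeper column (depth z_c below the surface of column A) and equate Σ ρ_i t_i down to z_c; mantle fills any gap and the z_c terms cancel.
Column A: 2.955×ρ + 33.06×2840 + (z_c − 36.015)×3280
Column B: 0.5967×0 + 33.85×2840 + (z_c − 0.5967 − 33.85)×3280
The z_c×3280 term appears on both sides and cancels. Collect the known terms of each column as K = Σ(ρt)_known − 3280 × (depth of known layers): K_A = 93890.4 − 3280×36.015 = −24238.8; K_B = 96134 − 3280×(0.5967 + 33.85) = −16851.176.
Balance: K_A + 2.955×ρ = K_B, so ρ = (K_B − K_A)/2.955 = 7387.62/2.955 = 2500 kg/m³.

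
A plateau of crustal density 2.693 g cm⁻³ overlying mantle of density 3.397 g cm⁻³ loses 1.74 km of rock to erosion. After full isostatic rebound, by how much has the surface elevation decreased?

Rebound u = e ρ_c/ρ_m = 1.74 km × 2.693/3.397 = 1.379 km.
Net surface drop = e − u = 1.74 km − 1.379 km = e (ρ_m − ρ_c)/ρ_m = 0.361 km.

0.361 km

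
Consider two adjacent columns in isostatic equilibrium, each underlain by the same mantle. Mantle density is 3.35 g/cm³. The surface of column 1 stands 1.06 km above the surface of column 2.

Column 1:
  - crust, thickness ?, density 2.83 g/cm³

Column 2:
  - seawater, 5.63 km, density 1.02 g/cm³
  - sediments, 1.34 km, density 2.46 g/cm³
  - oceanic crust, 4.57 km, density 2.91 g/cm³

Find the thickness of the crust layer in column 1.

38.2 km

Take the compensation level at the base of the deeper column (depth z_c below the surface of column 1) and equate Σ ρ_i t_i down to z_c; mantle fills any gap and the z_c terms cancel.
Column 1: x×2.83 + (z_c − 0 − x)×3.35
Column 2: 1.06×0 + 5.63×1.02 + 1.34×2.46 + 4.57×2.91 + (z_c − 1.06 − 11.54)×3.35
The z_c×3.35 term appears on both sides and cancels. Collect the known terms of each column as K = Σ(ρt)_known − 3.35 × (depth of known layers): K_1 = 0 − 3.35×0 = 0; K_2 = 22.3377 − 3.35×(1.06 + 11.54) = −19.8723.
Balance: K_1 − x×(3.35 − 2.83) = K_2, so x = (K_1 − K_2)/(3.35 − 2.83) = 19.8723/0.52 = 38.2 km.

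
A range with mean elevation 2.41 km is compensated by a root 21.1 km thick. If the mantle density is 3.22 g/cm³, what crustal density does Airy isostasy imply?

2.89 g/cm³

ρ_c h = (ρ_m − ρ_c) r → ρ_c (h + r) = ρ_m r → ρ_c = ρ_m r / (h + r).
ρ_c = 3.22 × 21.1 km / (2.41 km + 21.1 km) = 2.89 g/cm³.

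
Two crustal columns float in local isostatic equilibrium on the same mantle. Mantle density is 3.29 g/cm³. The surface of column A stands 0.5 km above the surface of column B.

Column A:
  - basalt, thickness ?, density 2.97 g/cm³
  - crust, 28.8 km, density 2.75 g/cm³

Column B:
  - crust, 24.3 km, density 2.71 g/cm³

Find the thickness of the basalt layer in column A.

Take the compensation level at the base of the deeper column (depth z_c below the surface of column A) and equate Σ ρ_i t_i down to z_c; mantle fills any gap and the z_c terms cancel.
Column A: x×2.97 + 28.8×2.75 + (z_c − 28.8 − x)×3.29
Column B: 0.5×0 + 24.3×2.71 + (z_c − 0.5 − 24.3)×3.29
The z_c×3.29 term appears on both sides and cancels. Collect the known terms of each column as K = Σ(ρt)_known − 3.29 × (depth of known layers): K_A = 79.2 − 3.29×28.8 = −15.552; K_B = 65.853 − 3.29×(0.5 + 24.3) = −15.739.
Balance: K_A − x×(3.29 − 2.97) = K_B, so x = (K_A − K_B)/(3.29 − 2.97) = 0.187/0.32 = 0.584 km.

0.584 km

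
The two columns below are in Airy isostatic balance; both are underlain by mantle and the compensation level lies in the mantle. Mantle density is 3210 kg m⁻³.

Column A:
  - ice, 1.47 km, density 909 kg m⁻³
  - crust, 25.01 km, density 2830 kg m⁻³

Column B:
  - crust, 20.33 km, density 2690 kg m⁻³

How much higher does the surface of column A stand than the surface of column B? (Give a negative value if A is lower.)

0.721 km

For any compensation level in the mantle, the mantle terms cancel and isostasy reduces to e = (Σt_A − Σt_B) − (Σ(ρt)_A − Σ(ρt)_B) / ρ_m.
Σt_A = 26.48 km; Σt_B = 20.33 km; Σ(ρt)_A = 72114.53; Σ(ρt)_B = 54687.7 (in km·kg m⁻³).
e = (26.48 − 20.33) − (72114.53 − 54687.7) / 3210 = 0.721 km.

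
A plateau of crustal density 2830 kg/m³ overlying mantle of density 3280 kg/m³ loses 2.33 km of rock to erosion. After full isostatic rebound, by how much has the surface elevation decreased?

0.32 km

Rebound u = e ρ_c/ρ_m = 2.33 km × 2830/3280 = 2.01 km.
Net surface drop = e − u = 2.33 km − 2.01 km = e (ρ_m − ρ_c)/ρ_m = 0.32 km.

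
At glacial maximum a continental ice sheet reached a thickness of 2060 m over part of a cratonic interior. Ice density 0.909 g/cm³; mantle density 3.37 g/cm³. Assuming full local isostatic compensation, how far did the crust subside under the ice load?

556 m

Balancing pressure at the compensation depth: the ice load ρ_ice t is balanced by mantle displaced below, ρ_m s.
s = t ρ_ice / ρ_m = 2060 m × 0.909/3.37 = 556 m.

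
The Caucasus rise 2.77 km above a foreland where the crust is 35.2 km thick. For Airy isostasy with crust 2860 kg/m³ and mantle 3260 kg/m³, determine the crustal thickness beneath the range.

57.8 km

Root depth r = h ρ_c / (ρ_m − ρ_c) = 2.77 km × 2860 / 400 = 19.81 km.
Total thickness = T + h + r = 35.2 km + 2.77 km + 19.81 km = 57.8 km.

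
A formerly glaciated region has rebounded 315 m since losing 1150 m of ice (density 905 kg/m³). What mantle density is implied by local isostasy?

3300 kg/m³

ρ_m = ρ_ice t / u = 905 × 1150 m/315 m = 3300 kg/m³.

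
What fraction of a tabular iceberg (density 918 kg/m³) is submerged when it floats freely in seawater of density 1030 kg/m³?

0.891

Submerged fraction = ρ_obj/ρ_fluid = 918/1030 = 0.891.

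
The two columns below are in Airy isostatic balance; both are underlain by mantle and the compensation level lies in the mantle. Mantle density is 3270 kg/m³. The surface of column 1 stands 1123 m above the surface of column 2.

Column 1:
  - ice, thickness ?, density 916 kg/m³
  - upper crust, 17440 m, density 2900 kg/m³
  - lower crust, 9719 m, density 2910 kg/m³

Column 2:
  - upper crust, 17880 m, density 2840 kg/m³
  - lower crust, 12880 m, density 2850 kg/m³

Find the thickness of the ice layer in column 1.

Take the compensation level at the base of the deeper column (depth z_c below the surface of column 1) and equate Σ ρ_i t_i down to z_c; mantle fills any gap and the z_c terms cancel.
Column 1: x×916 + 17440×2900 + 9719×2910 + (z_c − 27159 − x)×3270
Column 2: 1123×0 + 17880×2840 + 12880×2850 + (z_c − 1123 − 30760)×3270
The z_c×3270 term appears on both sides and cancels. Collect the known terms of each column as K = Σ(ρt)_known − 3270 × (depth of known layers): K_1 = 78858290 − 3270×27159 = −9951640; K_2 = 87487200 − 3270×(1123 + 30760) = −16770210.
Balance: K_1 − x×(3270 − 916) = K_2, so x = (K_1 − K_2)/(3270 − 916) = 6818570/2354 = 2900 m.

2900 m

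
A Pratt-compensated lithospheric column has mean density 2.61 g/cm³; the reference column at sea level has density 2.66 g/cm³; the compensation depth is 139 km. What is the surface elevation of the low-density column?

2.66 km

ρ_ref D = ρ (D + h) → h = D (ρ_ref − ρ)/ρ.
h = 139 km × (2.66 − 2.61)/2.61 = 2.66 km.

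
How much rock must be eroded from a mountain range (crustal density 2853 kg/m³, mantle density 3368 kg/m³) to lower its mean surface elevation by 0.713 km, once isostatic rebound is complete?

4.66 km

Net drop Δ = e − u = e − e ρ_c/ρ_m = e (ρ_m − ρ_c)/ρ_m.
e = Δ ρ_m/(ρ_m − ρ_c) = 0.713 km × 3368/515 = 4.66 km.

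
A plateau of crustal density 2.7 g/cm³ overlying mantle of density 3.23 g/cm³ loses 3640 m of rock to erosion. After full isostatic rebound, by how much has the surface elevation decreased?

Rebound u = e ρ_c/ρ_m = 3640 m × 2.7/3.23 = 3043 m.
Net surface drop = e − u = 3640 m − 3043 m = e (ρ_m − ρ_c)/ρ_m = 597 m.

597 m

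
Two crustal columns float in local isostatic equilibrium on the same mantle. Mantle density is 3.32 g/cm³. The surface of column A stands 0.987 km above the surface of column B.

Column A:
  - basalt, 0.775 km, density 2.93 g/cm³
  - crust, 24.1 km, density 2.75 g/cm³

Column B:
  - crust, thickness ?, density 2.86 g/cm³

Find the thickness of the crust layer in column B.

Take the compensation level at the base of the deeper column (depth z_c below the surface of column A) and equate Σ ρ_i t_i down to z_c; mantle fills any gap and the z_c terms cancel.
Column A: 0.775×2.93 + 24.1×2.75 + (z_c − 24.875)×3.32
Column B: 0.987×0 + x×2.86 + (z_c − 0.987 − 0 − x)×3.32
The z_c×3.32 term appears on both sides and cancels. Collect the known terms of each column as K = Σ(ρt)_known − 3.32 × (depth of known layers): K_A = 68.54575 − 3.32×24.875 = −14.03925; K_B = 0 − 3.32×(0.987 + 0) = −3.27684.
Balance: K_A = K_B − x×(3.32 − 2.86), so x = (K_B − K_A)/(3.32 − 2.86) = 10.7624/0.46 = 23.4 km.

23.4 km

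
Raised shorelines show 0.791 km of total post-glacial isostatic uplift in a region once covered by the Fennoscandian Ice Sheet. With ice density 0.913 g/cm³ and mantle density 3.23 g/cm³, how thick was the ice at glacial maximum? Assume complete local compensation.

u = t ρ_ice/ρ_m → t = u ρ_m/ρ_ice = 0.791 km × 3.23/0.913 = 2.8 km.

2.8 km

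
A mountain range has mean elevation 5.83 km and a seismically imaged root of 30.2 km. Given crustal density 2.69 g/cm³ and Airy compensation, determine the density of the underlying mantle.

3.21 g/cm³

Airy balance: ρ_c h = (ρ_m − ρ_c) r → ρ_m = ρ_c (1 + h/r).
ρ_m = 2.69 × (1 + 5.83 km/30.2 km) = 3.21 g/cm³.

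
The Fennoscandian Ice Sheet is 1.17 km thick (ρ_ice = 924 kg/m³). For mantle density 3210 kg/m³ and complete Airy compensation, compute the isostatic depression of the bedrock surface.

0.337 km

Balancing pressure at the compensation depth: the ice load ρ_ice t is balanced by mantle displaced below, ρ_m s.
s = t ρ_ice / ρ_m = 1.17 km × 924/3210 = 0.337 km.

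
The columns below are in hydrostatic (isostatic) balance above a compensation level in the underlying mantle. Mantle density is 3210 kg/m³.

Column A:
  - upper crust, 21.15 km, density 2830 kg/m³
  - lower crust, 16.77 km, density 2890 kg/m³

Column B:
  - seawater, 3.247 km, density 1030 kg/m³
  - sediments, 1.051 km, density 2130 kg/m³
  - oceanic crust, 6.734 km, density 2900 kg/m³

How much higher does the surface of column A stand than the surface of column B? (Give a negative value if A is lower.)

For any compensation level in the mantle, the mantle terms cancel and isostasy reduces to e = (Σt_A − Σt_B) − (Σ(ρt)_A − Σ(ρt)_B) / ρ_m.
Σt_A = 37.92 km; Σt_B = 11.032 km; Σ(ρt)_A = 108319.8; Σ(ρt)_B = 25111.64 (in km·kg/m³).
e = (37.92 − 11.032) − (108319.8 − 25111.64) / 3210 = 0.966 km.

0.966 km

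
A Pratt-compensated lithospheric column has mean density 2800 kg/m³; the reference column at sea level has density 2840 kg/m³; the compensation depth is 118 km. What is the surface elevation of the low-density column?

1.69 km

ρ_ref D = ρ (D + h) → h = D (ρ_ref − ρ)/ρ.
h = 118 km × (2840 − 2800)/2800 = 1.69 km.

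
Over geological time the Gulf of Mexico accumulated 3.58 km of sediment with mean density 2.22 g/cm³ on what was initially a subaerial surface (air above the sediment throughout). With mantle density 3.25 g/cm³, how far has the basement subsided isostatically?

2.45 km

Subaerial load: s = t ρ_sed / ρ_m = 3.58 km × 2.22/3.25 = 2.45 km.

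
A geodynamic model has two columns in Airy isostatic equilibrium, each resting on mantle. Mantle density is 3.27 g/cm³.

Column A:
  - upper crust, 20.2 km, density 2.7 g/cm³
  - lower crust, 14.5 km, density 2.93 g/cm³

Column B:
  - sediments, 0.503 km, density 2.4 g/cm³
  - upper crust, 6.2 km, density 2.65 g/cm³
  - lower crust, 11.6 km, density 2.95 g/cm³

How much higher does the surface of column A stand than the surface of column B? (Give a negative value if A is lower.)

2.58 km

For any compensation level in the mantle, the mantle terms cancel and isostasy reduces to e = (Σt_A − Σt_B) − (Σ(ρt)_A − Σ(ρt)_B) / ρ_m.
Σt_A = 34.7 km; Σt_B = 18.303 km; Σ(ρt)_A = 97.025; Σ(ρt)_B = 51.8572 (in km·g/cm³).
e = (34.7 − 18.303) − (97.025 − 51.8572) / 3.27 = 2.58 km.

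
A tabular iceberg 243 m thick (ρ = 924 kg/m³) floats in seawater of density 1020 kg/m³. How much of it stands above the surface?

22.9 m

Floating equilibrium: submerged depth d = t ρ_obj/ρ_fluid = 243 m × 924/1020 = 220.1 m.
Freeboard = t − d = 243 m − 220.1 m = 22.9 m.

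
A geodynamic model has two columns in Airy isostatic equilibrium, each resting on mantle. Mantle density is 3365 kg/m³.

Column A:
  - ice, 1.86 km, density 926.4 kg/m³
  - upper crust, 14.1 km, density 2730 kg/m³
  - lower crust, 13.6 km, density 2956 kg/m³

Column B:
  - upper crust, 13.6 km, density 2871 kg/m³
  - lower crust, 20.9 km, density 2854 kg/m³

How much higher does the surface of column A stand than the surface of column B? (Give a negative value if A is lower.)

For any compensation level in the mantle, the mantle terms cancel and isostasy reduces to e = (Σt_A − Σt_B) − (Σ(ρt)_A − Σ(ρt)_B) / ρ_m.
Σt_A = 29.56 km; Σt_B = 34.5 km; Σ(ρt)_A = 80417.704; Σ(ρt)_B = 98694.2 (in km·kg/m³).
e = (29.56 − 34.5) − (80417.704 − 98694.2) / 3365 = 0.491 km.

0.491 km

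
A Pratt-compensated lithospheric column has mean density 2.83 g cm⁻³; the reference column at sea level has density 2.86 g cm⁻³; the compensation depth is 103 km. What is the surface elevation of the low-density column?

1.09 km

ρ_ref D = ρ (D + h) → h = D (ρ_ref − ρ)/ρ.
h = 103 km × (2.86 − 2.83)/2.83 = 1.09 km.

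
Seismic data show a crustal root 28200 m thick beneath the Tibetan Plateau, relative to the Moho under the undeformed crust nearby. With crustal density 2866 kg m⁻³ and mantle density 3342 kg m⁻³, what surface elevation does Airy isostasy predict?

4680 m

Balancing pressure at the compensation depth: ρ_c h = (ρ_m − ρ_c) r.
h = r (ρ_m − ρ_c) / ρ_c = 28200 m × (3342 − 2866) / 2866 = 4680 m.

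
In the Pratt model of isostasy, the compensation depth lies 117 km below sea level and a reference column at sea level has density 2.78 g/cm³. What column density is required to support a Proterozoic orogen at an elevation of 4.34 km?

2.68 g/cm³

Pratt balance: ρ_ref D = ρ (D + h).
ρ = ρ_ref D/(D + h) = 2.78 × 117 km/(117 km + 4.34 km) = 2.68 g/cm³.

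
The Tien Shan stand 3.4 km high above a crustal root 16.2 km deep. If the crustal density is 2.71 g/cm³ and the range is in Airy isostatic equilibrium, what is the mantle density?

3.28 g/cm³

Airy balance: ρ_c h = (ρ_m − ρ_c) r → ρ_m = ρ_c (1 + h/r).
ρ_m = 2.71 × (1 + 3.4 km/16.2 km) = 3.28 g/cm³.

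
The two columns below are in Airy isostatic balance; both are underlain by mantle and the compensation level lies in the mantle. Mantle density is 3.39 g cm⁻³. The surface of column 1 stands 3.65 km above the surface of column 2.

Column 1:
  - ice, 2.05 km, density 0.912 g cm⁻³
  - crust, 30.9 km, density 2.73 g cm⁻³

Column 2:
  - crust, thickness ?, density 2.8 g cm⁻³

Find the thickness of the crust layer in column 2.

22.2 km

Take the compensation level at the base of the deeper column (depth z_c below the surface of column 1) and equate Σ ρ_i t_i down to z_c; mantle fills any gap and the z_c terms cancel.
Column 1: 2.05×0.912 + 30.9×2.73 + (z_c − 32.95)×3.39
Column 2: 3.65×0 + x×2.8 + (z_c − 3.65 − 0 − x)×3.39
The z_c×3.39 term appears on both sides and cancels. Collect the known terms of each column as K = Σ(ρt)_known − 3.39 × (depth of known layers): K_1 = 86.2266 − 3.39×32.95 = −25.4739; K_2 = 0 − 3.39×(3.65 + 0) = −12.3735.
Balance: K_1 = K_2 − x×(3.39 − 2.8), so x = (K_2 − K_1)/(3.39 − 2.8) = 13.1004/0.59 = 22.2 km.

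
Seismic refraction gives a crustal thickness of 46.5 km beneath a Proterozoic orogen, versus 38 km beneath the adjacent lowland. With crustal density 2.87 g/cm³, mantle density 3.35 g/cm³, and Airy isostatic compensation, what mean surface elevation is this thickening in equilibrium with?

Excess crust Δ = 46.5 km − 38 km = 8.5 km, split between elevation h and root r with h + r = Δ.
Airy balance ρ_c h = (ρ_m − ρ_c) r gives r = h ρ_c/(ρ_m − ρ_c), so h (1 + ρ_c/(ρ_m − ρ_c)) = Δ, i.e. h = Δ (ρ_m − ρ_c)/ρ_m.
h = 8.5 km × 0.48/3.35 = 1.22 km.

1.22 km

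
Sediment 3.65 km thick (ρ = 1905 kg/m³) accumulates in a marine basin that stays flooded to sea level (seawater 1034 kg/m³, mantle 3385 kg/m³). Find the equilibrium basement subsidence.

1.35 km

Submarine loading: the sediment displaces seawater, and the subsidence is in turn flooded, so s (ρ_m − ρ_w) = t (ρ_sed − ρ_w).
s = 3.65 km × (1905 − 1034) / (3385 − 1034) = 1.35 km.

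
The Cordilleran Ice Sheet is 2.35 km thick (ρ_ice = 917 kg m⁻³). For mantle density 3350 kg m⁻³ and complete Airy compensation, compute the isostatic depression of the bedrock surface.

Equating mass per unit area of the two columns: the ice load ρ_ice t is balanced by mantle displaced below, ρ_m s.
s = t ρ_ice / ρ_m = 2.35 km × 917/3350 = 0.643 km.

0.643 km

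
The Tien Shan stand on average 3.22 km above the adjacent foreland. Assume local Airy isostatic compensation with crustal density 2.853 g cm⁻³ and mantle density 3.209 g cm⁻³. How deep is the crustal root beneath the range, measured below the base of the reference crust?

For local isostatic compensation: the weight of the topography is balanced by the buoyancy of the root, ρ_c h = (ρ_m − ρ_c) r.
r = h · ρ_c / (ρ_m − ρ_c) = 3.22 km × 2.853 / (3.209 − 2.853) = 25.8 km.

25.8 km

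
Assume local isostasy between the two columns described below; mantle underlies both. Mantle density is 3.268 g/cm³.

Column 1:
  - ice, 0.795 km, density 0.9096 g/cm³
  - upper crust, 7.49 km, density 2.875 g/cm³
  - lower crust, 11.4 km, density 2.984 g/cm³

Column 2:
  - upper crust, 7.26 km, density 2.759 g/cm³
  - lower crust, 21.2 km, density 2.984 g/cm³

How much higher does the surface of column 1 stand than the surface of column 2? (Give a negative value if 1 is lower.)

−0.508 km

For any compensation level in the mantle, the mantle terms cancel and isostasy reduces to e = (Σt_1 − Σt_2) − (Σ(ρt)_1 − Σ(ρt)_2) / ρ_m.
Σt_1 = 19.685 km; Σt_2 = 28.46 km; Σ(ρt)_1 = 56.274482; Σ(ρt)_2 = 83.29114 (in km·g/cm³).
e = (19.685 − 28.46) − (56.274482 − 83.29114) / 3.268 = −0.508 km.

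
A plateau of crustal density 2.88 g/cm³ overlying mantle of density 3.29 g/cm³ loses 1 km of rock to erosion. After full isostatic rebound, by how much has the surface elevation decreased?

Rebound u = e ρ_c/ρ_m = 1 km × 2.88/3.29 = 0.8754 km.
Net surface drop = e − u = 1 km − 0.8754 km = e (ρ_m − ρ_c)/ρ_m = 0.125 km.

0.125 km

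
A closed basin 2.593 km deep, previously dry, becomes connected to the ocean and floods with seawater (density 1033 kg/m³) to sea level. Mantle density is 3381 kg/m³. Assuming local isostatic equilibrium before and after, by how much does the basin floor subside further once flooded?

1.14 km

After flooding the water column is d + s deep. Its weight must equal the weight of mantle displaced by the extra subsidence s: (d + s) ρ_w = s ρ_m.
s = d ρ_w / (ρ_m − ρ_w) = 2.593 km × 1033/(3381 − 1033) = 1.14 km.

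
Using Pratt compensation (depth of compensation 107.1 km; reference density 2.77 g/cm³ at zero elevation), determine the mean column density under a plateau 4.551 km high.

2.66 g/cm³

Pratt balance: ρ_ref D = ρ (D + h).
ρ = ρ_ref D/(D + h) = 2.77 × 107.1 km/(107.1 km + 4.551 km) = 2.66 g/cm³.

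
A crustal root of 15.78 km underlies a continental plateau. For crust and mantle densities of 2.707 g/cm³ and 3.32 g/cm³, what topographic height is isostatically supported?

By Archimedes' principle applied to the lithosphere: ρ_c h = (ρ_m − ρ_c) r.
h = r (ρ_m − ρ_c) / ρ_c = 15.78 km × (3.32 − 2.707) / 2.707 = 3.57 km.

3.57 km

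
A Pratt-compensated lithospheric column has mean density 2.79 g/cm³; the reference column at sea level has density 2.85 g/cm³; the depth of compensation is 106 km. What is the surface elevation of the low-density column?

ρ_ref D = ρ (D + h) → h = D (ρ_ref − ρ)/ρ.
h = 106 km × (2.85 − 2.79)/2.79 = 2.28 km.

2.28 km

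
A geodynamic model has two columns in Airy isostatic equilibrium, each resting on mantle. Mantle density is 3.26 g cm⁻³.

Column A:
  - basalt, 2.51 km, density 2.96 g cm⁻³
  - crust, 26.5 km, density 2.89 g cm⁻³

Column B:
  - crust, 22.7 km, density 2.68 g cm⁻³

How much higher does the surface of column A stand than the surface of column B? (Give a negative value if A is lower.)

−0.8 km

For any compensation level in the mantle, the mantle terms cancel and isostasy reduces to e = (Σt_A − Σt_B) − (Σ(ρt)_A − Σ(ρt)_B) / ρ_m.
Σt_A = 29.01 km; Σt_B = 22.7 km; Σ(ρt)_A = 84.0146; Σ(ρt)_B = 60.836 (in km·g cm⁻³).
e = (29.01 − 22.7) − (84.0146 − 60.836) / 3.26 = −0.8 km.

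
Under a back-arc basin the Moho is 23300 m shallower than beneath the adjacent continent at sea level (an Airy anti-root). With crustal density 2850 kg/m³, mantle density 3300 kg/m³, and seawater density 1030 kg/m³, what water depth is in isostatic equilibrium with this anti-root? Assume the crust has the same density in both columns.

5760 m

Replacing a thickness d of crust by seawater at the top must be balanced by replacing crust with mantle at the base: d (ρ_c − ρ_w) = a (ρ_m − ρ_c).
d = a (ρ_m − ρ_c)/(ρ_c − ρ_w) = 23300 m × 450/1820 = 5760 m.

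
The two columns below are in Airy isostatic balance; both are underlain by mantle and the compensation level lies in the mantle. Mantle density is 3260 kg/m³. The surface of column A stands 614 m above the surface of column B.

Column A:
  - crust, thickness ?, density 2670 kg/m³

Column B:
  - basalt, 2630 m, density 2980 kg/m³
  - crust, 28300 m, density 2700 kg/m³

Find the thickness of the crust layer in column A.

Take the compensation level at the base of the deeper column (depth z_c below the surface of column A) and equate Σ ρ_i t_i down to z_c; mantle fills any gap and the z_c terms cancel.
Column A: x×2670 + (z_c − 0 − x)×3260
Column B: 614×0 + 2630×2980 + 28300×2700 + (z_c − 614 − 30930)×3260
The z_c×3260 term appears on both sides and cancels. Collect the known terms of each column as K = Σ(ρt)_known − 3260 × (depth of known layers): K_A = 0 − 3260×0 = 0; K_B = 84247400 − 3260×(614 + 30930) = −18586040.
Balance: K_A − x×(3260 − 2670) = K_B, so x = (K_A − K_B)/(3260 − 2670) = 18586000/590 = 31500 m.

31500 m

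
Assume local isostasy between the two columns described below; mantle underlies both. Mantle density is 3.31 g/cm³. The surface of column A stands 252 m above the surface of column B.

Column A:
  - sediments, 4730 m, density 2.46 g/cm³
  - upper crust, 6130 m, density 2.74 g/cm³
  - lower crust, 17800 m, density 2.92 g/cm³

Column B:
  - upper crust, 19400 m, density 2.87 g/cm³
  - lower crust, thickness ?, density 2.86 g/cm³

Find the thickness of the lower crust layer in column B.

Take the compensation level at the base of the deeper column (depth z_c below the surface of column A) and equate Σ ρ_i t_i down to z_c; mantle fills any gap and the z_c terms cancel.
Column A: 4730×2.46 + 6130×2.74 + 17800×2.92 + (z_c − 28660)×3.31
Column B: 252×0 + 19400×2.87 + x×2.86 + (z_c − 252 − 19400 − x)×3.31
The z_c×3.31 term appears on both sides and cancels. Collect the known terms of each column as K = Σ(ρt)_known − 3.31 × (depth of known layers): K_A = 80408 − 3.31×28660 = −14456.6; K_B = 55678 − 3.31×(252 + 19400) = −9370.12.
Balance: K_A = K_B − x×(3.31 − 2.86), so x = (K_B − K_A)/(3.31 − 2.86) = 5086.48/0.45 = 11300 m.

11300 m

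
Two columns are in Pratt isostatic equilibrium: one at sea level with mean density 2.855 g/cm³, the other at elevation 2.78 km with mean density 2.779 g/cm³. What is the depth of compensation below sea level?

ρ_ref D = ρ (D + h) → D (ρ_ref − ρ) = ρ h.
D = ρ h/(ρ_ref − ρ) = 2.779 × 2.78 km/(2.855 − 2.779) = 102 km.

102 km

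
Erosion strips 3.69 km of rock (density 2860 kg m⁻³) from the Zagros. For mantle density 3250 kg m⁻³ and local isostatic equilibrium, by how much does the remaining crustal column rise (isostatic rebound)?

Unloading: uplift u = e ρ_c/ρ_m = 3.69 km × 2860/3250 = 3.25 km.

3.25 km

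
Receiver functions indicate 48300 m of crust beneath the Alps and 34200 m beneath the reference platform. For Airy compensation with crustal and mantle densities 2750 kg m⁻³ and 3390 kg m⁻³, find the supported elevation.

Excess crust Δ = 48300 m − 34200 m = 14100 m, split between elevation h and root r with h + r = Δ.
Airy balance ρ_c h = (ρ_m − ρ_c) r gives r = h ρ_c/(ρ_m − ρ_c), so h (1 + ρ_c/(ρ_m − ρ_c)) = Δ, i.e. h = Δ (ρ_m − ρ_c)/ρ_m.
h = 14100 m × 640/3390 = 2660 m.

2660 m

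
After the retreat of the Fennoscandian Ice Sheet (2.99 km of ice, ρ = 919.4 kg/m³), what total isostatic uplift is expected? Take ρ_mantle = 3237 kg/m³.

Removing the load lets mantle flow back in; uplift u satisfies ρ_ice t = ρ_m u.
u = t ρ_ice/ρ_m = 2.99 km × 919.4/3237 = 0.849 km.

0.849 km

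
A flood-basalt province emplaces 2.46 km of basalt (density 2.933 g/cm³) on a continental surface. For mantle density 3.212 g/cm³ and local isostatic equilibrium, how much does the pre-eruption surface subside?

Subaerial loading: s = t ρ_load / ρ_m.
s = 2.46 km × 2.933/3.212 = 2.25 km.

2.25 km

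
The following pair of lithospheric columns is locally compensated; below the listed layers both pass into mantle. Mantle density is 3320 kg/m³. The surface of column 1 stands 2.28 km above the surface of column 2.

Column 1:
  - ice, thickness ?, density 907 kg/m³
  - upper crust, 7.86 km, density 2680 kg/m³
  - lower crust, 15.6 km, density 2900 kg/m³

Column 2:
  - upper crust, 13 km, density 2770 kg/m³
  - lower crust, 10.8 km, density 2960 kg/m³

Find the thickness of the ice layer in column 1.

Take the compensation level at the base of the deeper column (depth z_c below the surface of column 1) and equate Σ ρ_i t_i down to z_c; mantle fills any gap and the z_c terms cancel.
Column 1: x×907 + 7.86×2680 + 15.6×2900 + (z_c − 23.46 − x)×3320
Column 2: 2.28×0 + 13×2770 + 10.8×2960 + (z_c − 2.28 − 23.8)×3320
The z_c×3320 term appears on both sides and cancels. Collect the known terms of each column as K = Σ(ρt)_known − 3320 × (depth of known layers): K_1 = 66304.8 − 3320×23.46 = −11582.4; K_2 = 67978 − 3320×(2.28 + 23.8) = −18607.6.
Balance: K_1 − x×(3320 − 907) = K_2, so x = (K_1 − K_2)/(3320 − 907) = 7025.2/2413 = 2.91 km.

2.91 km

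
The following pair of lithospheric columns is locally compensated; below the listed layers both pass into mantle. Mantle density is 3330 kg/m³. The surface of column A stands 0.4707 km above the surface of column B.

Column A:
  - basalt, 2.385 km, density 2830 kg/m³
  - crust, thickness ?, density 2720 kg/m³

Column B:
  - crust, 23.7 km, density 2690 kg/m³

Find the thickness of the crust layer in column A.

25.5 km

Take the compensation level at the base of the deeper column (depth z_c below the surface of column A) and equate Σ ρ_i t_i down to z_c; mantle fills any gap and the z_c terms cancel.
Column A: 2.385×2830 + x×2720 + (z_c − 2.385 − x)×3330
Column B: 0.4707×0 + 23.7×2690 + (z_c − 0.4707 − 23.7)×3330
The z_c×3330 term appears on both sides and cancels. Collect the known terms of each column as K = Σ(ρt)_known − 3330 × (depth of known layers): K_A = 6749.55 − 3330×2.385 = −1192.5; K_B = 63753 − 3330×(0.4707 + 23.7) = −16735.431.
Balance: K_A − x×(3330 − 2720) = K_B, so x = (K_A − K_B)/(3330 − 2720) = 15542.9/610 = 25.5 km.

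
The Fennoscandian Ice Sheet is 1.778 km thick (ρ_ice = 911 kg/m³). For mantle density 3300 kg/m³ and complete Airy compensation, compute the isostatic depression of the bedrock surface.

0.491 km

By Archimedes' principle applied to the lithosphere: the ice load ρ_ice t is balanced by mantle displaced below, ρ_m s.
s = t ρ_ice / ρ_m = 1.778 km × 911/3300 = 0.491 km.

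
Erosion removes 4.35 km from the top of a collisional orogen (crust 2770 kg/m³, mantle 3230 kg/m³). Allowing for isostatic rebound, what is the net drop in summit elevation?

0.62 km

Rebound u = e ρ_c/ρ_m = 4.35 km × 2770/3230 = 3.73 km.
Net surface drop = e − u = 4.35 km − 3.73 km = e (ρ_m − ρ_c)/ρ_m = 0.62 km.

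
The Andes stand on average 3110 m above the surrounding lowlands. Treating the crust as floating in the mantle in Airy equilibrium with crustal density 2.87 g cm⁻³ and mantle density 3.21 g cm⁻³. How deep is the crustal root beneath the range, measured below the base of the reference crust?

Isostatic balance requires: the weight of the topography is balanced by the buoyancy of the root, ρ_c h = (ρ_m − ρ_c) r.
r = h · ρ_c / (ρ_m − ρ_c) = 3110 m × 2.87 / (3.21 − 2.87) = 26300 m.

26300 m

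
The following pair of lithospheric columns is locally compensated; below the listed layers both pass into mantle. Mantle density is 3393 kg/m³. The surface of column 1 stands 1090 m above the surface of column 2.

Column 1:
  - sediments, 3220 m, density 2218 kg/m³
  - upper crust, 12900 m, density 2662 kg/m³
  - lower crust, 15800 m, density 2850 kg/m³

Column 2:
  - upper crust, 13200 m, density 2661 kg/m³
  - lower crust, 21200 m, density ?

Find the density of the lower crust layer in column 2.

3000 kg/m³

Take the compensation level at the base of the deeper column (depth z_c below the surface of column 1) and equate Σ ρ_i t_i down to z_c; mantle fills any gap and the z_c terms cancel.
Column 1: 3220×2218 + 12900×2662 + 15800×2850 + (z_c − 31920)×3393
Column 2: 1090×0 + 13200×2661 + 21200×ρ + (z_c − 1090 − 34400)×3393
The z_c×3393 term appears on both sides and cancels. Collect the known terms of each column as K = Σ(ρt)_known − 3393 × (depth of known layers): K_1 = 86511760 − 3393×31920 = −21792800; K_2 = 35125200 − 3393×(1090 + 34400) = −85292370.
Balance: K_1 = K_2 + 21200×ρ, so ρ = (K_1 − K_2)/21200 = 63499600/21200 = 3000 kg/m³.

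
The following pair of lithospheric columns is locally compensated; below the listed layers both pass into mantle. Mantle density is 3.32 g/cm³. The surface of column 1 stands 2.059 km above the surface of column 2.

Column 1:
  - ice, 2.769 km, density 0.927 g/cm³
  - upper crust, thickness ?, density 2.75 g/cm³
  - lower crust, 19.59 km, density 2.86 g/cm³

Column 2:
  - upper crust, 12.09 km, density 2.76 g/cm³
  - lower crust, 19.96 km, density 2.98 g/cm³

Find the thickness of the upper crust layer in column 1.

8.34 km

Take the compensation level at the base of the deeper column (depth z_c below the surface of column 1) and equate Σ ρ_i t_i down to z_c; mantle fills any gap and the z_c terms cancel.
Column 1: 2.769×0.927 + x×2.75 + 19.59×2.86 + (z_c − 22.359 − x)×3.32
Column 2: 2.059×0 + 12.09×2.76 + 19.96×2.98 + (z_c − 2.059 − 32.05)×3.32
The z_c×3.32 term appears on both sides and cancels. Collect the known terms of each column as K = Σ(ρt)_known − 3.32 × (depth of known layers): K_1 = 58.594263 − 3.32×22.359 = −15.637617; K_2 = 92.8492 − 3.32×(2.059 + 32.05) = −20.39268.
Balance: K_1 − x×(3.32 − 2.75) = K_2, so x = (K_1 − K_2)/(3.32 − 2.75) = 4.75506/0.57 = 8.34 km.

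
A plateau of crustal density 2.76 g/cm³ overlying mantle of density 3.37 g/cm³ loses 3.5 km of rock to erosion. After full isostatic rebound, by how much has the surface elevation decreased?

0.634 km

Rebound u = e ρ_c/ρ_m = 3.5 km × 2.76/3.37 = 2.866 km.
Net surface drop = e − u = 3.5 km − 2.866 km = e (ρ_m − ρ_c)/ρ_m = 0.634 km.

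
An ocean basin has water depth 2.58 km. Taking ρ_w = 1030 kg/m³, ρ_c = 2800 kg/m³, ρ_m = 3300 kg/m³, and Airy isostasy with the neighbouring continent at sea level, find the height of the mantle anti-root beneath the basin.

9.13 km

For local isostatic compensation: replacing crust with seawater at the top is compensated by replacing crust with mantle at the base: d (ρ_c − ρ_w) = a (ρ_m − ρ_c).
a = d (ρ_c − ρ_w)/(ρ_m − ρ_c) = 2.58 km × 1770/500 = 9.13 km.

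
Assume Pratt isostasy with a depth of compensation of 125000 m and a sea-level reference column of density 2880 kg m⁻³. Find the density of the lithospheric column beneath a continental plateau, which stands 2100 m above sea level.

2830 kg m⁻³

Pratt balance: ρ_ref D = ρ (D + h).
ρ = ρ_ref D/(D + h) = 2880 × 125000 m/(125000 m + 2100 m) = 2830 kg m⁻³.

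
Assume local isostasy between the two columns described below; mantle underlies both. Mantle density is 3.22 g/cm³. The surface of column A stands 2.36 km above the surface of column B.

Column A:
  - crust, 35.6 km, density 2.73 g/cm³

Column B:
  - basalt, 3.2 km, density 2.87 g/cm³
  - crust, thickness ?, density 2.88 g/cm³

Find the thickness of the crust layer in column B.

25.7 km

Take the compensation level at the base of the deeper column (depth z_c below the surface of column A) and equate Σ ρ_i t_i down to z_c; mantle fills any gap and the z_c terms cancel.
Column A: 35.6×2.73 + (z_c − 35.6)×3.22
Column B: 2.36×0 + 3.2×2.87 + x×2.88 + (z_c − 2.36 − 3.2 − x)×3.22
The z_c×3.22 term appears on both sides and cancels. Collect the known terms of each column as K = Σ(ρt)_known − 3.22 × (depth of known layers): K_A = 97.188 − 3.22×35.6 = −17.444; K_B = 9.184 − 3.22×(2.36 + 3.2) = −8.7192.
Balance: K_A = K_B − x×(3.22 − 2.88), so x = (K_B − K_A)/(3.22 − 2.88) = 8.7248/0.34 = 25.7 km.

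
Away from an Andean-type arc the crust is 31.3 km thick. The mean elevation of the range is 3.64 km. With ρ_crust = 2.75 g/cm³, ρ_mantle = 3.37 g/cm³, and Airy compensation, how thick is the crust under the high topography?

Root depth r = h ρ_c / (ρ_m − ρ_c) = 3.64 km × 2.75 / 0.62 = 16.15 km.
Total thickness = T + h + r = 31.3 km + 3.64 km + 16.15 km = 51.1 km.

51.1 km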